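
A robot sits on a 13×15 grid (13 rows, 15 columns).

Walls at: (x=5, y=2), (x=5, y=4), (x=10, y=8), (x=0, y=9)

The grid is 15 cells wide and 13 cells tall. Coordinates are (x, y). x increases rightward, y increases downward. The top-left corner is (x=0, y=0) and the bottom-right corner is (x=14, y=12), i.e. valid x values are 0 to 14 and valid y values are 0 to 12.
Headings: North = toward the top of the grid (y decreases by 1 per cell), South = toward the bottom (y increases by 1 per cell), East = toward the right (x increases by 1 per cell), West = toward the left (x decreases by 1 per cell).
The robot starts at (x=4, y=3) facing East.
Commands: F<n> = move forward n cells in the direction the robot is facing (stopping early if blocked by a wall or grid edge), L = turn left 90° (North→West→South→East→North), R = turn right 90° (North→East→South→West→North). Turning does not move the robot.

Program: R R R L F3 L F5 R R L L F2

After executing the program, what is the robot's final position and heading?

Answer: Final position: (x=1, y=10), facing South

Derivation:
Start: (x=4, y=3), facing East
  R: turn right, now facing South
  R: turn right, now facing West
  R: turn right, now facing North
  L: turn left, now facing West
  F3: move forward 3, now at (x=1, y=3)
  L: turn left, now facing South
  F5: move forward 5, now at (x=1, y=8)
  R: turn right, now facing West
  R: turn right, now facing North
  L: turn left, now facing West
  L: turn left, now facing South
  F2: move forward 2, now at (x=1, y=10)
Final: (x=1, y=10), facing South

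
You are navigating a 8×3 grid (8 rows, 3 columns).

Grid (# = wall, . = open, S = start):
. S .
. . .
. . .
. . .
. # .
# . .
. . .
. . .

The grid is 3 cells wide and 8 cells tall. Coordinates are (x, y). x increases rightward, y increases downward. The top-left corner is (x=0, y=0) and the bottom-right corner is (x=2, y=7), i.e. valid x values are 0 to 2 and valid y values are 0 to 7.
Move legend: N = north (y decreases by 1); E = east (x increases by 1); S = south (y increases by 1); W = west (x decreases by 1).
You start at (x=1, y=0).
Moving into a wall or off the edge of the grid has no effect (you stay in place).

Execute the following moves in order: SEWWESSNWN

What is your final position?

Start: (x=1, y=0)
  S (south): (x=1, y=0) -> (x=1, y=1)
  E (east): (x=1, y=1) -> (x=2, y=1)
  W (west): (x=2, y=1) -> (x=1, y=1)
  W (west): (x=1, y=1) -> (x=0, y=1)
  E (east): (x=0, y=1) -> (x=1, y=1)
  S (south): (x=1, y=1) -> (x=1, y=2)
  S (south): (x=1, y=2) -> (x=1, y=3)
  N (north): (x=1, y=3) -> (x=1, y=2)
  W (west): (x=1, y=2) -> (x=0, y=2)
  N (north): (x=0, y=2) -> (x=0, y=1)
Final: (x=0, y=1)

Answer: Final position: (x=0, y=1)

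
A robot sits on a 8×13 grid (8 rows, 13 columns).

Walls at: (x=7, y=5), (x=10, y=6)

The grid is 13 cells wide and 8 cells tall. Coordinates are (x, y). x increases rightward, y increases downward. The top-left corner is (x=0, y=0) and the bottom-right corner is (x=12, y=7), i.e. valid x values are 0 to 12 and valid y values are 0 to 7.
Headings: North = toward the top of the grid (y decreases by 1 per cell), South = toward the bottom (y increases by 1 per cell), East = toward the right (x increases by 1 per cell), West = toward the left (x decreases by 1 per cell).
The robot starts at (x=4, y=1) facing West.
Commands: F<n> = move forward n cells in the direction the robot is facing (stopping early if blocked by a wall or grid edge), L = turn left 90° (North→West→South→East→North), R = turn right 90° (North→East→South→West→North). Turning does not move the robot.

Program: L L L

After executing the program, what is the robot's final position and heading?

Start: (x=4, y=1), facing West
  L: turn left, now facing South
  L: turn left, now facing East
  L: turn left, now facing North
Final: (x=4, y=1), facing North

Answer: Final position: (x=4, y=1), facing North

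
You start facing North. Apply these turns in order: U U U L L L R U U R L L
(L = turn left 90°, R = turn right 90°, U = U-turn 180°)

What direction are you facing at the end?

Answer: Final heading: West

Derivation:
Start: North
  U (U-turn (180°)) -> South
  U (U-turn (180°)) -> North
  U (U-turn (180°)) -> South
  L (left (90° counter-clockwise)) -> East
  L (left (90° counter-clockwise)) -> North
  L (left (90° counter-clockwise)) -> West
  R (right (90° clockwise)) -> North
  U (U-turn (180°)) -> South
  U (U-turn (180°)) -> North
  R (right (90° clockwise)) -> East
  L (left (90° counter-clockwise)) -> North
  L (left (90° counter-clockwise)) -> West
Final: West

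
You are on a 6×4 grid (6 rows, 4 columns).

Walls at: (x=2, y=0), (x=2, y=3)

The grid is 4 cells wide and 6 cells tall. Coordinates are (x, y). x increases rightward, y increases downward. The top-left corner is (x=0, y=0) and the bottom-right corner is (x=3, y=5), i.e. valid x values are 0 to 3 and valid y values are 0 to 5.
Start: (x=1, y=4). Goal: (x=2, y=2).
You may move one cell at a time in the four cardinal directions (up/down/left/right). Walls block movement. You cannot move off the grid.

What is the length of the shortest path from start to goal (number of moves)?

BFS from (x=1, y=4) until reaching (x=2, y=2):
  Distance 0: (x=1, y=4)
  Distance 1: (x=1, y=3), (x=0, y=4), (x=2, y=4), (x=1, y=5)
  Distance 2: (x=1, y=2), (x=0, y=3), (x=3, y=4), (x=0, y=5), (x=2, y=5)
  Distance 3: (x=1, y=1), (x=0, y=2), (x=2, y=2), (x=3, y=3), (x=3, y=5)  <- goal reached here
One shortest path (3 moves): (x=1, y=4) -> (x=1, y=3) -> (x=1, y=2) -> (x=2, y=2)

Answer: Shortest path length: 3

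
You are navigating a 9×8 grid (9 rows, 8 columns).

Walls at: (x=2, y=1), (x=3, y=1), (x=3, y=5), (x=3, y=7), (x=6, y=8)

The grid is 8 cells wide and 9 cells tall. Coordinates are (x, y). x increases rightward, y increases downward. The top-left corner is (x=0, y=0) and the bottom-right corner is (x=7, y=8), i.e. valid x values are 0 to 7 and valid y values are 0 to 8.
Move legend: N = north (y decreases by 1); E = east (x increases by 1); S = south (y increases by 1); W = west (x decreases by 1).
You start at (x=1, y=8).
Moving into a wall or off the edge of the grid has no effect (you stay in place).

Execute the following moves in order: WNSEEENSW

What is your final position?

Answer: Final position: (x=2, y=8)

Derivation:
Start: (x=1, y=8)
  W (west): (x=1, y=8) -> (x=0, y=8)
  N (north): (x=0, y=8) -> (x=0, y=7)
  S (south): (x=0, y=7) -> (x=0, y=8)
  E (east): (x=0, y=8) -> (x=1, y=8)
  E (east): (x=1, y=8) -> (x=2, y=8)
  E (east): (x=2, y=8) -> (x=3, y=8)
  N (north): blocked, stay at (x=3, y=8)
  S (south): blocked, stay at (x=3, y=8)
  W (west): (x=3, y=8) -> (x=2, y=8)
Final: (x=2, y=8)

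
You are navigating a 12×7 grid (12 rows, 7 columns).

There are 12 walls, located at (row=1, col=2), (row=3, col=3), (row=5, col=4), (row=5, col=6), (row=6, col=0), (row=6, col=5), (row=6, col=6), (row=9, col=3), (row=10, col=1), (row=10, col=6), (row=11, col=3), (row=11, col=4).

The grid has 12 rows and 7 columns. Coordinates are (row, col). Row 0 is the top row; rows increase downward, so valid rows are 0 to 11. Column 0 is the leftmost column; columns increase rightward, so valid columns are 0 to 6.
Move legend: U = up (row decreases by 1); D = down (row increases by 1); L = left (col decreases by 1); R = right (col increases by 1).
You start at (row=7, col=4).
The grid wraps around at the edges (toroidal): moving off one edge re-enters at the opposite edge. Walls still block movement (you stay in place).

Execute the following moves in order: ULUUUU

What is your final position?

Answer: Final position: (row=4, col=3)

Derivation:
Start: (row=7, col=4)
  U (up): (row=7, col=4) -> (row=6, col=4)
  L (left): (row=6, col=4) -> (row=6, col=3)
  U (up): (row=6, col=3) -> (row=5, col=3)
  U (up): (row=5, col=3) -> (row=4, col=3)
  U (up): blocked, stay at (row=4, col=3)
  U (up): blocked, stay at (row=4, col=3)
Final: (row=4, col=3)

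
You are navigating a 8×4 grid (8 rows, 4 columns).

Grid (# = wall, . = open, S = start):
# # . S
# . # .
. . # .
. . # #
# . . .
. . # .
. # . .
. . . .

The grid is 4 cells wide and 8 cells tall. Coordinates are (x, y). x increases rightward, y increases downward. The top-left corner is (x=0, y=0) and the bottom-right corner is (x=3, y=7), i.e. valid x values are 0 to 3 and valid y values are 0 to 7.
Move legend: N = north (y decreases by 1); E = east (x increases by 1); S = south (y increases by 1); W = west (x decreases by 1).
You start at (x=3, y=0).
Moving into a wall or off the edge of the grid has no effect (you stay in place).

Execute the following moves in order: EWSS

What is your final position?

Start: (x=3, y=0)
  E (east): blocked, stay at (x=3, y=0)
  W (west): (x=3, y=0) -> (x=2, y=0)
  S (south): blocked, stay at (x=2, y=0)
  S (south): blocked, stay at (x=2, y=0)
Final: (x=2, y=0)

Answer: Final position: (x=2, y=0)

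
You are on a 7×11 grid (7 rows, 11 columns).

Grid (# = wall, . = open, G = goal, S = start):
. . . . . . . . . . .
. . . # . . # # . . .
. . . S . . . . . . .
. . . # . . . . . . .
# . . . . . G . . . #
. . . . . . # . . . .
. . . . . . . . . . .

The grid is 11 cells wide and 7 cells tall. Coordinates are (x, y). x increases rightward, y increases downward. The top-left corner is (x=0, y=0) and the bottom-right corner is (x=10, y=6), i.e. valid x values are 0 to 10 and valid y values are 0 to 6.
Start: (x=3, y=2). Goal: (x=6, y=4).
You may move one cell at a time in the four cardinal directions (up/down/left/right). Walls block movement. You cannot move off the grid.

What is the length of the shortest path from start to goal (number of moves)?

BFS from (x=3, y=2) until reaching (x=6, y=4):
  Distance 0: (x=3, y=2)
  Distance 1: (x=2, y=2), (x=4, y=2)
  Distance 2: (x=2, y=1), (x=4, y=1), (x=1, y=2), (x=5, y=2), (x=2, y=3), (x=4, y=3)
  Distance 3: (x=2, y=0), (x=4, y=0), (x=1, y=1), (x=5, y=1), (x=0, y=2), (x=6, y=2), (x=1, y=3), (x=5, y=3), (x=2, y=4), (x=4, y=4)
  Distance 4: (x=1, y=0), (x=3, y=0), (x=5, y=0), (x=0, y=1), (x=7, y=2), (x=0, y=3), (x=6, y=3), (x=1, y=4), (x=3, y=4), (x=5, y=4), (x=2, y=5), (x=4, y=5)
  Distance 5: (x=0, y=0), (x=6, y=0), (x=8, y=2), (x=7, y=3), (x=6, y=4), (x=1, y=5), (x=3, y=5), (x=5, y=5), (x=2, y=6), (x=4, y=6)  <- goal reached here
One shortest path (5 moves): (x=3, y=2) -> (x=4, y=2) -> (x=5, y=2) -> (x=6, y=2) -> (x=6, y=3) -> (x=6, y=4)

Answer: Shortest path length: 5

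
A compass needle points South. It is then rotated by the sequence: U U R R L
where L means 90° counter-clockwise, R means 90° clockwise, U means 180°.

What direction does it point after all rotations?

Start: South
  U (U-turn (180°)) -> North
  U (U-turn (180°)) -> South
  R (right (90° clockwise)) -> West
  R (right (90° clockwise)) -> North
  L (left (90° counter-clockwise)) -> West
Final: West

Answer: Final heading: West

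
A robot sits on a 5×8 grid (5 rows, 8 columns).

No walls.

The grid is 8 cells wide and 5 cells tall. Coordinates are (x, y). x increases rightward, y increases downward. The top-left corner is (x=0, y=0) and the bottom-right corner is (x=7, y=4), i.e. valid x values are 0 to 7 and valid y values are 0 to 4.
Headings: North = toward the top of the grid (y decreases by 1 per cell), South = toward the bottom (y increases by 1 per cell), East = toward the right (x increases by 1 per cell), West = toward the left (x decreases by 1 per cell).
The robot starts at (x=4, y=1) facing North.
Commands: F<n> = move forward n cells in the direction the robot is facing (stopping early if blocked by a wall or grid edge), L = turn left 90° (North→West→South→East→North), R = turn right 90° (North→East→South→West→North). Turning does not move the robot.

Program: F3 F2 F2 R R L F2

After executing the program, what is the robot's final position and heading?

Start: (x=4, y=1), facing North
  F3: move forward 1/3 (blocked), now at (x=4, y=0)
  F2: move forward 0/2 (blocked), now at (x=4, y=0)
  F2: move forward 0/2 (blocked), now at (x=4, y=0)
  R: turn right, now facing East
  R: turn right, now facing South
  L: turn left, now facing East
  F2: move forward 2, now at (x=6, y=0)
Final: (x=6, y=0), facing East

Answer: Final position: (x=6, y=0), facing East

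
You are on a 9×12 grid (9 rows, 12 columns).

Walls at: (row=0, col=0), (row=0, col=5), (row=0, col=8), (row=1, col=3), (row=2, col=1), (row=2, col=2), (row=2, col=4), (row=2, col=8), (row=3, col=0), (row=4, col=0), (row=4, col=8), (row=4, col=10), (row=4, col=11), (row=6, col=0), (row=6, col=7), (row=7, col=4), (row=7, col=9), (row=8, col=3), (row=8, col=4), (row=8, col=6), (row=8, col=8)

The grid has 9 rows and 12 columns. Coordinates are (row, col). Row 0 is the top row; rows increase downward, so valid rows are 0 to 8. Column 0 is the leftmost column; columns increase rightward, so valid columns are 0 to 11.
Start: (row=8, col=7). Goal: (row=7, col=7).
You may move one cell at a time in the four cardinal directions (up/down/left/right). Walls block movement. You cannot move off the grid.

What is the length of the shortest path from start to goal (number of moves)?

Answer: Shortest path length: 1

Derivation:
BFS from (row=8, col=7) until reaching (row=7, col=7):
  Distance 0: (row=8, col=7)
  Distance 1: (row=7, col=7)  <- goal reached here
One shortest path (1 moves): (row=8, col=7) -> (row=7, col=7)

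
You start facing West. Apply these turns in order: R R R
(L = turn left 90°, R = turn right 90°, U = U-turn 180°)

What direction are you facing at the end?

Start: West
  R (right (90° clockwise)) -> North
  R (right (90° clockwise)) -> East
  R (right (90° clockwise)) -> South
Final: South

Answer: Final heading: South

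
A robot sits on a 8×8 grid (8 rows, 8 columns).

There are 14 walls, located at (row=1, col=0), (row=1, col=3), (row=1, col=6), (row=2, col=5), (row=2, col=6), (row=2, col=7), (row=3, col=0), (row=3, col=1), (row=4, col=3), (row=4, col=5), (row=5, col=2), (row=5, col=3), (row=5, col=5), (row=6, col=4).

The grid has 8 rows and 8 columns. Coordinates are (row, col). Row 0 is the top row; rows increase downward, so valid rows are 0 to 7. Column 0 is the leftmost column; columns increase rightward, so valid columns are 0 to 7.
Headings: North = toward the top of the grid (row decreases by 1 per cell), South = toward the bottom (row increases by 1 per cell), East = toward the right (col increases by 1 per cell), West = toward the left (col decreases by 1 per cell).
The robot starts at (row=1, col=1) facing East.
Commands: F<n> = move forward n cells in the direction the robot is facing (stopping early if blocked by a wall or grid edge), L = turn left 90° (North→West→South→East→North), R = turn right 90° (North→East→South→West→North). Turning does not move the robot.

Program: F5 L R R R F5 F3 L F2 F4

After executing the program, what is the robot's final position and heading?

Start: (row=1, col=1), facing East
  F5: move forward 1/5 (blocked), now at (row=1, col=2)
  L: turn left, now facing North
  R: turn right, now facing East
  R: turn right, now facing South
  R: turn right, now facing West
  F5: move forward 1/5 (blocked), now at (row=1, col=1)
  F3: move forward 0/3 (blocked), now at (row=1, col=1)
  L: turn left, now facing South
  F2: move forward 1/2 (blocked), now at (row=2, col=1)
  F4: move forward 0/4 (blocked), now at (row=2, col=1)
Final: (row=2, col=1), facing South

Answer: Final position: (row=2, col=1), facing South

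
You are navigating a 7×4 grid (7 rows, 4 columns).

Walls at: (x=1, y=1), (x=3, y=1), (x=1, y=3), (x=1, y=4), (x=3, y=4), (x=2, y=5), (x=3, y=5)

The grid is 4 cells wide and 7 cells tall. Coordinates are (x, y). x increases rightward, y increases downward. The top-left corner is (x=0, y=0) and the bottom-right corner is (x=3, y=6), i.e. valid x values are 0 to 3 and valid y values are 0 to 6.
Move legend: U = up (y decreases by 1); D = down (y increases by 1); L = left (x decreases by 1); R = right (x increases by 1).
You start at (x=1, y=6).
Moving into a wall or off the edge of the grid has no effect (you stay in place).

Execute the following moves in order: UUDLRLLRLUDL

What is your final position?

Answer: Final position: (x=0, y=6)

Derivation:
Start: (x=1, y=6)
  U (up): (x=1, y=6) -> (x=1, y=5)
  U (up): blocked, stay at (x=1, y=5)
  D (down): (x=1, y=5) -> (x=1, y=6)
  L (left): (x=1, y=6) -> (x=0, y=6)
  R (right): (x=0, y=6) -> (x=1, y=6)
  L (left): (x=1, y=6) -> (x=0, y=6)
  L (left): blocked, stay at (x=0, y=6)
  R (right): (x=0, y=6) -> (x=1, y=6)
  L (left): (x=1, y=6) -> (x=0, y=6)
  U (up): (x=0, y=6) -> (x=0, y=5)
  D (down): (x=0, y=5) -> (x=0, y=6)
  L (left): blocked, stay at (x=0, y=6)
Final: (x=0, y=6)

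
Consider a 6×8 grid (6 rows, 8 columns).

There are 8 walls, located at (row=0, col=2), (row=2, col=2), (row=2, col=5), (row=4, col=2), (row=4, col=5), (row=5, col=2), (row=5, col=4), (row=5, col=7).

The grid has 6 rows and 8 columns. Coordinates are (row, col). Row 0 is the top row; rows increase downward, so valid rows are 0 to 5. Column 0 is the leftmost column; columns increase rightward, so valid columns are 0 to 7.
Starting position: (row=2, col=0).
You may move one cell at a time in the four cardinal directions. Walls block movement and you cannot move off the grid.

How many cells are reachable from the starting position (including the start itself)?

BFS flood-fill from (row=2, col=0):
  Distance 0: (row=2, col=0)
  Distance 1: (row=1, col=0), (row=2, col=1), (row=3, col=0)
  Distance 2: (row=0, col=0), (row=1, col=1), (row=3, col=1), (row=4, col=0)
  Distance 3: (row=0, col=1), (row=1, col=2), (row=3, col=2), (row=4, col=1), (row=5, col=0)
  Distance 4: (row=1, col=3), (row=3, col=3), (row=5, col=1)
  Distance 5: (row=0, col=3), (row=1, col=4), (row=2, col=3), (row=3, col=4), (row=4, col=3)
  Distance 6: (row=0, col=4), (row=1, col=5), (row=2, col=4), (row=3, col=5), (row=4, col=4), (row=5, col=3)
  Distance 7: (row=0, col=5), (row=1, col=6), (row=3, col=6)
  Distance 8: (row=0, col=6), (row=1, col=7), (row=2, col=6), (row=3, col=7), (row=4, col=6)
  Distance 9: (row=0, col=7), (row=2, col=7), (row=4, col=7), (row=5, col=6)
  Distance 10: (row=5, col=5)
Total reachable: 40 (grid has 40 open cells total)

Answer: Reachable cells: 40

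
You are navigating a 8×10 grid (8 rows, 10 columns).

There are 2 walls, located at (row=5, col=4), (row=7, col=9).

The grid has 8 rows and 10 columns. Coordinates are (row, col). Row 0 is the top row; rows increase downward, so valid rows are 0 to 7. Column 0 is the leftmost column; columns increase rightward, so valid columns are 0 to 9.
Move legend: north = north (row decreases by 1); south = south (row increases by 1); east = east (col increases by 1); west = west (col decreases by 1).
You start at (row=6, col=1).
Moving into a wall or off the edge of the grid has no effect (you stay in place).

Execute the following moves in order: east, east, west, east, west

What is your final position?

Start: (row=6, col=1)
  east (east): (row=6, col=1) -> (row=6, col=2)
  east (east): (row=6, col=2) -> (row=6, col=3)
  west (west): (row=6, col=3) -> (row=6, col=2)
  east (east): (row=6, col=2) -> (row=6, col=3)
  west (west): (row=6, col=3) -> (row=6, col=2)
Final: (row=6, col=2)

Answer: Final position: (row=6, col=2)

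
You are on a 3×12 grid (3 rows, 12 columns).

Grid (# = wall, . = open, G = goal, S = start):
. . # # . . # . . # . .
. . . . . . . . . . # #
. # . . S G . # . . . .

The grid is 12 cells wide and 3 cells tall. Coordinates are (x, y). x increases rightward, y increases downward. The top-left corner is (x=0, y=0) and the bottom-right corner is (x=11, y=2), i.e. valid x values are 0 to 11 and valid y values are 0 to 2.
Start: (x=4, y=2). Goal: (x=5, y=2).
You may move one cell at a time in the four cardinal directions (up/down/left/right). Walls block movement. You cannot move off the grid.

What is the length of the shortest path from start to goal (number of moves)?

BFS from (x=4, y=2) until reaching (x=5, y=2):
  Distance 0: (x=4, y=2)
  Distance 1: (x=4, y=1), (x=3, y=2), (x=5, y=2)  <- goal reached here
One shortest path (1 moves): (x=4, y=2) -> (x=5, y=2)

Answer: Shortest path length: 1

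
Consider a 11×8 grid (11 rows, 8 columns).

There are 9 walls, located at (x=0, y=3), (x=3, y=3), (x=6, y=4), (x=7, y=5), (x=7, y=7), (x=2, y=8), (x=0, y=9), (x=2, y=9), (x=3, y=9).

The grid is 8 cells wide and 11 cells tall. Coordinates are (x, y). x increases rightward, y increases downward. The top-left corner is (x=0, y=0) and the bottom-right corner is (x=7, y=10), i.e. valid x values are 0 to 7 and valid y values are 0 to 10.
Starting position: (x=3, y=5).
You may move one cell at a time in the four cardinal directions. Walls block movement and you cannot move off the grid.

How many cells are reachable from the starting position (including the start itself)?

Answer: Reachable cells: 79

Derivation:
BFS flood-fill from (x=3, y=5):
  Distance 0: (x=3, y=5)
  Distance 1: (x=3, y=4), (x=2, y=5), (x=4, y=5), (x=3, y=6)
  Distance 2: (x=2, y=4), (x=4, y=4), (x=1, y=5), (x=5, y=5), (x=2, y=6), (x=4, y=6), (x=3, y=7)
  Distance 3: (x=2, y=3), (x=4, y=3), (x=1, y=4), (x=5, y=4), (x=0, y=5), (x=6, y=5), (x=1, y=6), (x=5, y=6), (x=2, y=7), (x=4, y=7), (x=3, y=8)
  Distance 4: (x=2, y=2), (x=4, y=2), (x=1, y=3), (x=5, y=3), (x=0, y=4), (x=0, y=6), (x=6, y=6), (x=1, y=7), (x=5, y=7), (x=4, y=8)
  Distance 5: (x=2, y=1), (x=4, y=1), (x=1, y=2), (x=3, y=2), (x=5, y=2), (x=6, y=3), (x=7, y=6), (x=0, y=7), (x=6, y=7), (x=1, y=8), (x=5, y=8), (x=4, y=9)
  Distance 6: (x=2, y=0), (x=4, y=0), (x=1, y=1), (x=3, y=1), (x=5, y=1), (x=0, y=2), (x=6, y=2), (x=7, y=3), (x=0, y=8), (x=6, y=8), (x=1, y=9), (x=5, y=9), (x=4, y=10)
  Distance 7: (x=1, y=0), (x=3, y=0), (x=5, y=0), (x=0, y=1), (x=6, y=1), (x=7, y=2), (x=7, y=4), (x=7, y=8), (x=6, y=9), (x=1, y=10), (x=3, y=10), (x=5, y=10)
  Distance 8: (x=0, y=0), (x=6, y=0), (x=7, y=1), (x=7, y=9), (x=0, y=10), (x=2, y=10), (x=6, y=10)
  Distance 9: (x=7, y=0), (x=7, y=10)
Total reachable: 79 (grid has 79 open cells total)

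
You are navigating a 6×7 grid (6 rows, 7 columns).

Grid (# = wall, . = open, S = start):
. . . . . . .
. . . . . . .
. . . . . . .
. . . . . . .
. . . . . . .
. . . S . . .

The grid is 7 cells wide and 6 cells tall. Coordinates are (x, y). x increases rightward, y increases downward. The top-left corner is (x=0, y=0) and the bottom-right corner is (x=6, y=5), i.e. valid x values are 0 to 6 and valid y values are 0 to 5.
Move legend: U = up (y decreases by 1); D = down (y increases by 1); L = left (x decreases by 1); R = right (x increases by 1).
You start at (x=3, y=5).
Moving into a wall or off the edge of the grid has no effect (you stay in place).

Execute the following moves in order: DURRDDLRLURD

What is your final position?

Start: (x=3, y=5)
  D (down): blocked, stay at (x=3, y=5)
  U (up): (x=3, y=5) -> (x=3, y=4)
  R (right): (x=3, y=4) -> (x=4, y=4)
  R (right): (x=4, y=4) -> (x=5, y=4)
  D (down): (x=5, y=4) -> (x=5, y=5)
  D (down): blocked, stay at (x=5, y=5)
  L (left): (x=5, y=5) -> (x=4, y=5)
  R (right): (x=4, y=5) -> (x=5, y=5)
  L (left): (x=5, y=5) -> (x=4, y=5)
  U (up): (x=4, y=5) -> (x=4, y=4)
  R (right): (x=4, y=4) -> (x=5, y=4)
  D (down): (x=5, y=4) -> (x=5, y=5)
Final: (x=5, y=5)

Answer: Final position: (x=5, y=5)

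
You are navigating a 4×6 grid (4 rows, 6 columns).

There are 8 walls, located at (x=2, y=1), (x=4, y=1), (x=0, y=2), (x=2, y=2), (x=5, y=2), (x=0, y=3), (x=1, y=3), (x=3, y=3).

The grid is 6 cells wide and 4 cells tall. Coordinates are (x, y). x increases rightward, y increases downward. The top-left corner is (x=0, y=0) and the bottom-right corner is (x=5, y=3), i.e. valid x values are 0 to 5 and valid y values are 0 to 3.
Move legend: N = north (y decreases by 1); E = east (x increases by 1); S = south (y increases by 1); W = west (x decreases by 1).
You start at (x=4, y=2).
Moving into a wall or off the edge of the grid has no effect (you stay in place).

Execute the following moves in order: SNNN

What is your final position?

Answer: Final position: (x=4, y=2)

Derivation:
Start: (x=4, y=2)
  S (south): (x=4, y=2) -> (x=4, y=3)
  N (north): (x=4, y=3) -> (x=4, y=2)
  N (north): blocked, stay at (x=4, y=2)
  N (north): blocked, stay at (x=4, y=2)
Final: (x=4, y=2)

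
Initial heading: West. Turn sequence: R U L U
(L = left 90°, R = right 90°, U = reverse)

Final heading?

Answer: Final heading: West

Derivation:
Start: West
  R (right (90° clockwise)) -> North
  U (U-turn (180°)) -> South
  L (left (90° counter-clockwise)) -> East
  U (U-turn (180°)) -> West
Final: West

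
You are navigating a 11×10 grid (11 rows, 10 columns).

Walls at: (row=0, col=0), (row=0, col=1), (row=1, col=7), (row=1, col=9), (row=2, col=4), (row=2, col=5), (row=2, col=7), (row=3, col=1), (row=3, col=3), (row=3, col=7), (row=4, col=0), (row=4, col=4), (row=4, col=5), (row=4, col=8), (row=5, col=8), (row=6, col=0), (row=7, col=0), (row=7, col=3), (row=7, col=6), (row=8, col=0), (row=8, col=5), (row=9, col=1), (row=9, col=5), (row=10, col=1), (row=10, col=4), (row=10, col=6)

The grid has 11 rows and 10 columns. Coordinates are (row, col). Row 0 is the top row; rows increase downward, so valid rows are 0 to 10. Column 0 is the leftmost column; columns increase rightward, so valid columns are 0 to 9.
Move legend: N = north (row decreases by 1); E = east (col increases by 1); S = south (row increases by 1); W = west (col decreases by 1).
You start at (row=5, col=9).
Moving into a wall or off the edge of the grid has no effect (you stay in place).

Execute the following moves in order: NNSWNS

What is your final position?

Answer: Final position: (row=4, col=9)

Derivation:
Start: (row=5, col=9)
  N (north): (row=5, col=9) -> (row=4, col=9)
  N (north): (row=4, col=9) -> (row=3, col=9)
  S (south): (row=3, col=9) -> (row=4, col=9)
  W (west): blocked, stay at (row=4, col=9)
  N (north): (row=4, col=9) -> (row=3, col=9)
  S (south): (row=3, col=9) -> (row=4, col=9)
Final: (row=4, col=9)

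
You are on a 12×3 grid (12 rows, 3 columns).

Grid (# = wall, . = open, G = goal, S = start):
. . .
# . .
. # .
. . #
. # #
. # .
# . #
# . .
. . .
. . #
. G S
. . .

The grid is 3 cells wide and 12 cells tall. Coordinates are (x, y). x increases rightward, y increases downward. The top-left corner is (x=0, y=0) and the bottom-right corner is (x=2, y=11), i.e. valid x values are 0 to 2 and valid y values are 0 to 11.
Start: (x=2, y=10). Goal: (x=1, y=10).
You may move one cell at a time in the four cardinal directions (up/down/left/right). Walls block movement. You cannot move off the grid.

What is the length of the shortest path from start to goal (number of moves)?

Answer: Shortest path length: 1

Derivation:
BFS from (x=2, y=10) until reaching (x=1, y=10):
  Distance 0: (x=2, y=10)
  Distance 1: (x=1, y=10), (x=2, y=11)  <- goal reached here
One shortest path (1 moves): (x=2, y=10) -> (x=1, y=10)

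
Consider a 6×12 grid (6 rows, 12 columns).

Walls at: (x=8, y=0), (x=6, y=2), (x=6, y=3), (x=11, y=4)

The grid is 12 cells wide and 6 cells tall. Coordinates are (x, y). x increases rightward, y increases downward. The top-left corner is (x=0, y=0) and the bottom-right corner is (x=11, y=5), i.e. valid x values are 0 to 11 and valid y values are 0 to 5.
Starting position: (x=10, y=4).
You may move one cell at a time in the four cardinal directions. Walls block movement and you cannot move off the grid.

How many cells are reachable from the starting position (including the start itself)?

BFS flood-fill from (x=10, y=4):
  Distance 0: (x=10, y=4)
  Distance 1: (x=10, y=3), (x=9, y=4), (x=10, y=5)
  Distance 2: (x=10, y=2), (x=9, y=3), (x=11, y=3), (x=8, y=4), (x=9, y=5), (x=11, y=5)
  Distance 3: (x=10, y=1), (x=9, y=2), (x=11, y=2), (x=8, y=3), (x=7, y=4), (x=8, y=5)
  Distance 4: (x=10, y=0), (x=9, y=1), (x=11, y=1), (x=8, y=2), (x=7, y=3), (x=6, y=4), (x=7, y=5)
  Distance 5: (x=9, y=0), (x=11, y=0), (x=8, y=1), (x=7, y=2), (x=5, y=4), (x=6, y=5)
  Distance 6: (x=7, y=1), (x=5, y=3), (x=4, y=4), (x=5, y=5)
  Distance 7: (x=7, y=0), (x=6, y=1), (x=5, y=2), (x=4, y=3), (x=3, y=4), (x=4, y=5)
  Distance 8: (x=6, y=0), (x=5, y=1), (x=4, y=2), (x=3, y=3), (x=2, y=4), (x=3, y=5)
  Distance 9: (x=5, y=0), (x=4, y=1), (x=3, y=2), (x=2, y=3), (x=1, y=4), (x=2, y=5)
  Distance 10: (x=4, y=0), (x=3, y=1), (x=2, y=2), (x=1, y=3), (x=0, y=4), (x=1, y=5)
  Distance 11: (x=3, y=0), (x=2, y=1), (x=1, y=2), (x=0, y=3), (x=0, y=5)
  Distance 12: (x=2, y=0), (x=1, y=1), (x=0, y=2)
  Distance 13: (x=1, y=0), (x=0, y=1)
  Distance 14: (x=0, y=0)
Total reachable: 68 (grid has 68 open cells total)

Answer: Reachable cells: 68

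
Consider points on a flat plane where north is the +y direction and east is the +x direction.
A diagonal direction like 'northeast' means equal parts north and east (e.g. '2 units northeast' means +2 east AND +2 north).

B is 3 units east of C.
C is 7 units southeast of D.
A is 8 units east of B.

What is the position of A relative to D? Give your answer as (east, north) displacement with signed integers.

Place D at the origin (east=0, north=0).
  C is 7 units southeast of D: delta (east=+7, north=-7); C at (east=7, north=-7).
  B is 3 units east of C: delta (east=+3, north=+0); B at (east=10, north=-7).
  A is 8 units east of B: delta (east=+8, north=+0); A at (east=18, north=-7).
Therefore A relative to D: (east=18, north=-7).

Answer: A is at (east=18, north=-7) relative to D.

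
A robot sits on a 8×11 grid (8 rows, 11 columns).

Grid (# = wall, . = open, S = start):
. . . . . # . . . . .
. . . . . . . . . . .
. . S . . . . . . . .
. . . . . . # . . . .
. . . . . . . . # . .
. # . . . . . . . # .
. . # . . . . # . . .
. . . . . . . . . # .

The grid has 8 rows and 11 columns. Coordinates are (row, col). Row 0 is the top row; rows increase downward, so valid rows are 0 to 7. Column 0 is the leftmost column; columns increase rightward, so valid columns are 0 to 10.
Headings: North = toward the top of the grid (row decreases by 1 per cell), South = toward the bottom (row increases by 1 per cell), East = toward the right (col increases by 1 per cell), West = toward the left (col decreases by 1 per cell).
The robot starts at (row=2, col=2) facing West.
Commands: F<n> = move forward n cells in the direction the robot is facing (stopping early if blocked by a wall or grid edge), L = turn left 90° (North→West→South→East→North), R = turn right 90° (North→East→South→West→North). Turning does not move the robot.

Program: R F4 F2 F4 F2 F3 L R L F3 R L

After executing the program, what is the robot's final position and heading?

Answer: Final position: (row=0, col=0), facing West

Derivation:
Start: (row=2, col=2), facing West
  R: turn right, now facing North
  F4: move forward 2/4 (blocked), now at (row=0, col=2)
  F2: move forward 0/2 (blocked), now at (row=0, col=2)
  F4: move forward 0/4 (blocked), now at (row=0, col=2)
  F2: move forward 0/2 (blocked), now at (row=0, col=2)
  F3: move forward 0/3 (blocked), now at (row=0, col=2)
  L: turn left, now facing West
  R: turn right, now facing North
  L: turn left, now facing West
  F3: move forward 2/3 (blocked), now at (row=0, col=0)
  R: turn right, now facing North
  L: turn left, now facing West
Final: (row=0, col=0), facing West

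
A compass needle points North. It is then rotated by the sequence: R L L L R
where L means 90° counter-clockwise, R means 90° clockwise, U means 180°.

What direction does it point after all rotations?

Answer: Final heading: West

Derivation:
Start: North
  R (right (90° clockwise)) -> East
  L (left (90° counter-clockwise)) -> North
  L (left (90° counter-clockwise)) -> West
  L (left (90° counter-clockwise)) -> South
  R (right (90° clockwise)) -> West
Final: West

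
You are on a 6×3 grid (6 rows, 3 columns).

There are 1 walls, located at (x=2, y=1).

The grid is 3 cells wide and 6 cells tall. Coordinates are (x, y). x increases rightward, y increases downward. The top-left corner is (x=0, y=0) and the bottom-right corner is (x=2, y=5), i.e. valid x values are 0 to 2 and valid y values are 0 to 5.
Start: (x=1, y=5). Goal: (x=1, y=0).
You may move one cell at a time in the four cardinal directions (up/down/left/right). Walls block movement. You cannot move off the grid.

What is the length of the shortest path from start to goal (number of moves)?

Answer: Shortest path length: 5

Derivation:
BFS from (x=1, y=5) until reaching (x=1, y=0):
  Distance 0: (x=1, y=5)
  Distance 1: (x=1, y=4), (x=0, y=5), (x=2, y=5)
  Distance 2: (x=1, y=3), (x=0, y=4), (x=2, y=4)
  Distance 3: (x=1, y=2), (x=0, y=3), (x=2, y=3)
  Distance 4: (x=1, y=1), (x=0, y=2), (x=2, y=2)
  Distance 5: (x=1, y=0), (x=0, y=1)  <- goal reached here
One shortest path (5 moves): (x=1, y=5) -> (x=1, y=4) -> (x=1, y=3) -> (x=1, y=2) -> (x=1, y=1) -> (x=1, y=0)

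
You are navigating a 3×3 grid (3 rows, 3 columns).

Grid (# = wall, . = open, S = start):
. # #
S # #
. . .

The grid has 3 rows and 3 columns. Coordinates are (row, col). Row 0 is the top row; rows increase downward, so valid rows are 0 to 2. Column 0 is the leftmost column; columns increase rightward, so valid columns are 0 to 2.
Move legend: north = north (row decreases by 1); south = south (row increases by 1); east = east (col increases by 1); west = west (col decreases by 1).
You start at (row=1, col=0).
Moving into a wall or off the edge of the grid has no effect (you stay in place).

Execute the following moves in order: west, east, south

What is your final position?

Answer: Final position: (row=2, col=0)

Derivation:
Start: (row=1, col=0)
  west (west): blocked, stay at (row=1, col=0)
  east (east): blocked, stay at (row=1, col=0)
  south (south): (row=1, col=0) -> (row=2, col=0)
Final: (row=2, col=0)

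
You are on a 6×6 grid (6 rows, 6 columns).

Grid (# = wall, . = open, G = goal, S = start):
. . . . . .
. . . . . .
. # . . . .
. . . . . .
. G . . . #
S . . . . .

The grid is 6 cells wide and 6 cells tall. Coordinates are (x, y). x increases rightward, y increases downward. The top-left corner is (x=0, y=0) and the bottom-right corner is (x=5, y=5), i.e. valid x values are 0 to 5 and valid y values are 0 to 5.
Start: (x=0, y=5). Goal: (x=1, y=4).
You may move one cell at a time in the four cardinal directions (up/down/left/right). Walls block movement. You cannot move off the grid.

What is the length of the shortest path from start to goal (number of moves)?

BFS from (x=0, y=5) until reaching (x=1, y=4):
  Distance 0: (x=0, y=5)
  Distance 1: (x=0, y=4), (x=1, y=5)
  Distance 2: (x=0, y=3), (x=1, y=4), (x=2, y=5)  <- goal reached here
One shortest path (2 moves): (x=0, y=5) -> (x=1, y=5) -> (x=1, y=4)

Answer: Shortest path length: 2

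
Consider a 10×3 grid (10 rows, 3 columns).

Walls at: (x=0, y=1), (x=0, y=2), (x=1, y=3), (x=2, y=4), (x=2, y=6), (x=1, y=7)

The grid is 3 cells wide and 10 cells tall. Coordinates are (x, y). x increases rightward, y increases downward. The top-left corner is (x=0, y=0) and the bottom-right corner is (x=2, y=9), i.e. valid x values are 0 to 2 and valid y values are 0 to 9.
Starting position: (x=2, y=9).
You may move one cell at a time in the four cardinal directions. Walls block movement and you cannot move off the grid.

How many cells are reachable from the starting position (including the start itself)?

BFS flood-fill from (x=2, y=9):
  Distance 0: (x=2, y=9)
  Distance 1: (x=2, y=8), (x=1, y=9)
  Distance 2: (x=2, y=7), (x=1, y=8), (x=0, y=9)
  Distance 3: (x=0, y=8)
  Distance 4: (x=0, y=7)
  Distance 5: (x=0, y=6)
  Distance 6: (x=0, y=5), (x=1, y=6)
  Distance 7: (x=0, y=4), (x=1, y=5)
  Distance 8: (x=0, y=3), (x=1, y=4), (x=2, y=5)
Total reachable: 16 (grid has 24 open cells total)

Answer: Reachable cells: 16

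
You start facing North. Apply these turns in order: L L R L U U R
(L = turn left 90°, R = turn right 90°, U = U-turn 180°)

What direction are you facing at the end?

Start: North
  L (left (90° counter-clockwise)) -> West
  L (left (90° counter-clockwise)) -> South
  R (right (90° clockwise)) -> West
  L (left (90° counter-clockwise)) -> South
  U (U-turn (180°)) -> North
  U (U-turn (180°)) -> South
  R (right (90° clockwise)) -> West
Final: West

Answer: Final heading: West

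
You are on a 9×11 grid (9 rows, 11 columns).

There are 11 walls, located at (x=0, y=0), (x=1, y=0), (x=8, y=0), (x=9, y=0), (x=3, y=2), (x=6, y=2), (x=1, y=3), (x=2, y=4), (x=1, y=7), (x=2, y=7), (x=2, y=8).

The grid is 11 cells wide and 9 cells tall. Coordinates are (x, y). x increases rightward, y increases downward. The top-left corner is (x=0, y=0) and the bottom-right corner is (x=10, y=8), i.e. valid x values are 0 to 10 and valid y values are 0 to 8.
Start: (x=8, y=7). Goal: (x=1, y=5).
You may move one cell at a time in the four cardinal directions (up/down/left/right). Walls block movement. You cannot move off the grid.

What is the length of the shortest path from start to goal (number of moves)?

BFS from (x=8, y=7) until reaching (x=1, y=5):
  Distance 0: (x=8, y=7)
  Distance 1: (x=8, y=6), (x=7, y=7), (x=9, y=7), (x=8, y=8)
  Distance 2: (x=8, y=5), (x=7, y=6), (x=9, y=6), (x=6, y=7), (x=10, y=7), (x=7, y=8), (x=9, y=8)
  Distance 3: (x=8, y=4), (x=7, y=5), (x=9, y=5), (x=6, y=6), (x=10, y=6), (x=5, y=7), (x=6, y=8), (x=10, y=8)
  Distance 4: (x=8, y=3), (x=7, y=4), (x=9, y=4), (x=6, y=5), (x=10, y=5), (x=5, y=6), (x=4, y=7), (x=5, y=8)
  Distance 5: (x=8, y=2), (x=7, y=3), (x=9, y=3), (x=6, y=4), (x=10, y=4), (x=5, y=5), (x=4, y=6), (x=3, y=7), (x=4, y=8)
  Distance 6: (x=8, y=1), (x=7, y=2), (x=9, y=2), (x=6, y=3), (x=10, y=3), (x=5, y=4), (x=4, y=5), (x=3, y=6), (x=3, y=8)
  Distance 7: (x=7, y=1), (x=9, y=1), (x=10, y=2), (x=5, y=3), (x=4, y=4), (x=3, y=5), (x=2, y=6)
  Distance 8: (x=7, y=0), (x=6, y=1), (x=10, y=1), (x=5, y=2), (x=4, y=3), (x=3, y=4), (x=2, y=5), (x=1, y=6)
  Distance 9: (x=6, y=0), (x=10, y=0), (x=5, y=1), (x=4, y=2), (x=3, y=3), (x=1, y=5), (x=0, y=6)  <- goal reached here
One shortest path (9 moves): (x=8, y=7) -> (x=7, y=7) -> (x=6, y=7) -> (x=5, y=7) -> (x=4, y=7) -> (x=3, y=7) -> (x=3, y=6) -> (x=2, y=6) -> (x=1, y=6) -> (x=1, y=5)

Answer: Shortest path length: 9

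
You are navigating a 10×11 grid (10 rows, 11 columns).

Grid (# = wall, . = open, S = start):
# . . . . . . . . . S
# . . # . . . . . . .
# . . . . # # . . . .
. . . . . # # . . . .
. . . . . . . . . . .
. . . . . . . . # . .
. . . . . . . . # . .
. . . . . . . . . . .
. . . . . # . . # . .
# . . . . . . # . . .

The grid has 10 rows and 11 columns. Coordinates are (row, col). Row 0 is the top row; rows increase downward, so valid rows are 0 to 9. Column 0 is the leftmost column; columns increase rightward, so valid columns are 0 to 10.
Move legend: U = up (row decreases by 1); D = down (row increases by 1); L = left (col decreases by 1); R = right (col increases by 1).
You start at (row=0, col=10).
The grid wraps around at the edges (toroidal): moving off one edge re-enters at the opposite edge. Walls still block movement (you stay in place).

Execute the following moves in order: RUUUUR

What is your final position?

Start: (row=0, col=10)
  R (right): blocked, stay at (row=0, col=10)
  U (up): (row=0, col=10) -> (row=9, col=10)
  U (up): (row=9, col=10) -> (row=8, col=10)
  U (up): (row=8, col=10) -> (row=7, col=10)
  U (up): (row=7, col=10) -> (row=6, col=10)
  R (right): (row=6, col=10) -> (row=6, col=0)
Final: (row=6, col=0)

Answer: Final position: (row=6, col=0)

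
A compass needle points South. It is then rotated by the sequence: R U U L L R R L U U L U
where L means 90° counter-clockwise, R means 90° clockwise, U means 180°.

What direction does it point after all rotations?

Start: South
  R (right (90° clockwise)) -> West
  U (U-turn (180°)) -> East
  U (U-turn (180°)) -> West
  L (left (90° counter-clockwise)) -> South
  L (left (90° counter-clockwise)) -> East
  R (right (90° clockwise)) -> South
  R (right (90° clockwise)) -> West
  L (left (90° counter-clockwise)) -> South
  U (U-turn (180°)) -> North
  U (U-turn (180°)) -> South
  L (left (90° counter-clockwise)) -> East
  U (U-turn (180°)) -> West
Final: West

Answer: Final heading: West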